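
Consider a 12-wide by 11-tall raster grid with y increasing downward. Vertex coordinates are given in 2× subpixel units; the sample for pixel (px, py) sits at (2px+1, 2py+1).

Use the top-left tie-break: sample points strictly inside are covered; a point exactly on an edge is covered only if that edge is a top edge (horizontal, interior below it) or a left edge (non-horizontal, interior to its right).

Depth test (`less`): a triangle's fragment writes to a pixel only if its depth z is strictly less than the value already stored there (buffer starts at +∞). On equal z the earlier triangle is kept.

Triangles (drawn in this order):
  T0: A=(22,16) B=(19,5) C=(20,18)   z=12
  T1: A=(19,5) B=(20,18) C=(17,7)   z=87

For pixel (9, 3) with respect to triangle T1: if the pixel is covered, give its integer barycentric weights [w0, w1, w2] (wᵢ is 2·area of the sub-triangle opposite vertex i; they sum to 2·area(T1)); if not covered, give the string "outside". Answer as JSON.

T0:
  2·area = 28  (B↔C swapped to make it positive)
  edge (22, 16)→(20, 18): d=(-2,2) right/bottom  bias=-1
  edge (20, 18)→(19, 5): d=(-1,-13) top-left  bias=+0
  edge (19, 5)→(22, 16): d=(3,11) right/bottom  bias=-1
    (9,2)@(19, 5): e=[28,0,0] → ·  [on edge]
    (10,6)@(21, 13): e=[8,18,2] → █
    (11,6)@(23, 13): e=[4,44,-20] → ·
    (10,7)@(21, 15): e=[4,16,8] → █
    (11,7)@(23, 15): e=[0,42,-14] → ·  [on edge]
    (10,8)@(21, 17): e=[0,14,14] → ·  [on edge]
    (9,9)@(19, 19): e=[0,-14,42] → ·  [on edge]
    (8,10)@(17, 21): e=[0,-42,70] → ·  [on edge]
  covered (2 px):
    · · · · · · · · · · · ·
    · · · · · · · · · · · ·
    · · · · · · · · · · · ·
    · · · · · · · · · · · ·
    · · · · · · · · · · · ·
    · · · · · · · · · · · ·
    · · · · · · · · · · █ ·
    · · · · · · · · · · █ ·
    · · · · · · · · · · · ·
    · · · · · · · · · · · ·
    · · · · · · · · · · · ·
T1:
  2·area = 28
  edge (19, 5)→(20, 18): d=(1,13) right/bottom  bias=-1
  edge (20, 18)→(17, 7): d=(-3,-11) top-left  bias=+0
  edge (17, 7)→(19, 5): d=(2,-2) top-left  bias=+0
    (11,0)@(23, 1): e=[-56,84,0] → ·  [on edge]
    (10,1)@(21, 3): e=[-28,56,0] → ·  [on edge]
    (9,2)@(19, 5): e=[0,28,0] → ·  [on edge]
    (8,3)@(17, 7): e=[28,0,0] → █  [on edge]
    (9,3)@(19, 7): e=[2,22,4] → █
    (10,3)@(21, 7): e=[-24,44,8] → ·
    (7,4)@(15, 9): e=[56,-28,0] → ·  [on edge]
    (8,4)@(17, 9): e=[30,-6,4] → ·
    (9,4)@(19, 9): e=[4,16,8] → █
    (10,4)@(21, 9): e=[-22,38,12] → ·
    (6,5)@(13, 11): e=[84,-56,0] → ·  [on edge]
    (9,5)@(19, 11): e=[6,10,12] → █
    (5,6)@(11, 13): e=[112,-84,0] → ·  [on edge]
    (4,7)@(9, 15): e=[140,-112,0] → ·  [on edge]
    (3,8)@(7, 17): e=[168,-140,0] → ·  [on edge]
    (2,9)@(5, 19): e=[196,-168,0] → ·  [on edge]
    (1,10)@(3, 21): e=[224,-196,0] → ·  [on edge]
  covered (5 px):
    · · · · · · · · · · · ·
    · · · · · · · · · · · ·
    · · · · · · · · · · · ·
    · · · · · · · · █ █ · ·
    · · · · · · · · · █ · ·
    · · · · · · · · · █ · ·
    · · · · · · · · · █ · ·
    · · · · · · · · · · · ·
    · · · · · · · · · · · ·
    · · · · · · · · · · · ·
    · · · · · · · · · · · ·

Result: [22,4,2]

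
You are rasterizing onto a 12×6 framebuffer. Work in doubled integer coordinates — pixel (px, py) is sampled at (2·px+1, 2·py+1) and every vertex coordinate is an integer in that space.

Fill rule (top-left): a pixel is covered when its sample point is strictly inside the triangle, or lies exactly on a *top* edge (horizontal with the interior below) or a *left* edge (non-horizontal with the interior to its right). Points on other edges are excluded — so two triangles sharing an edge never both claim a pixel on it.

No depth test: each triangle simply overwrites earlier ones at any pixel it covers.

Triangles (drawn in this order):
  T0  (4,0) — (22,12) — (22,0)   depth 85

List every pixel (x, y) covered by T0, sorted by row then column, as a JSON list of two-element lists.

T0:
  2·area = 216  (B↔C swapped to make it positive)
  edge (4, 0)→(22, 0): d=(18,0) top-left  bias=+0
  edge (22, 0)→(22, 12): d=(0,12) right/bottom  bias=-1
  edge (22, 12)→(4, 0): d=(-18,-12) top-left  bias=+0
    (3,0)@(7, 1): e=[18,180,18] → █
    (4,0)@(9, 1): e=[18,156,42] → █
    (5,0)@(11, 1): e=[18,132,66] → █
    (6,0)@(13, 1): e=[18,108,90] → █
    (7,0)@(15, 1): e=[18,84,114] → █
    (8,0)@(17, 1): e=[18,60,138] → █
    (9,0)@(19, 1): e=[18,36,162] → █
    (10,0)@(21, 1): e=[18,12,186] → █
    (11,0)@(23, 1): e=[18,-12,210] → ·
    (3,1)@(7, 3): e=[54,180,-18] → ·
    (4,1)@(9, 3): e=[54,156,6] → █
    (11,1)@(23, 3): e=[54,-12,174] → ·
  covered (27 px):
    · · · █ █ █ █ █ █ █ █ ·
    · · · · █ █ █ █ █ █ █ ·
    · · · · · · █ █ █ █ █ ·
    · · · · · · · █ █ █ █ ·
    · · · · · · · · · █ █ ·
    · · · · · · · · · · █ ·

Answer: [[3,0],[4,0],[5,0],[6,0],[7,0],[8,0],[9,0],[10,0],[4,1],[5,1],[6,1],[7,1],[8,1],[9,1],[10,1],[6,2],[7,2],[8,2],[9,2],[10,2],[7,3],[8,3],[9,3],[10,3],[9,4],[10,4],[10,5]]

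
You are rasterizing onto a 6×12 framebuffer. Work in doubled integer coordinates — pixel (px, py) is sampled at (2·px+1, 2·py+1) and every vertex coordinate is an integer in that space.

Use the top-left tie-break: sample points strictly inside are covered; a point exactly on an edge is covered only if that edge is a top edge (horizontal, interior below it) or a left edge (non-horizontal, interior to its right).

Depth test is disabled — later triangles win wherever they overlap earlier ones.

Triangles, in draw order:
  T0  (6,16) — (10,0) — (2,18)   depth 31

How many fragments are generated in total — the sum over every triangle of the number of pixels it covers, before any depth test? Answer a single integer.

T0:
  2·area = 56  (B↔C swapped to make it positive)
  edge (6, 16)→(2, 18): d=(-4,2) right/bottom  bias=-1
  edge (2, 18)→(10, 0): d=(8,-18) top-left  bias=+0
  edge (10, 0)→(6, 16): d=(-4,16) right/bottom  bias=-1
    (4,1)@(9, 3): e=[46,6,4] → X
    (5,1)@(11, 3): e=[42,42,-28] → .
    (4,2)@(9, 5): e=[38,22,-4] → .
    (3,3)@(7, 7): e=[34,2,20] → X
    (4,3)@(9, 7): e=[30,38,-12] → .
    (3,4)@(7, 9): e=[26,18,12] → X
    (4,4)@(9, 9): e=[22,54,-20] → .
    (3,5)@(7, 11): e=[18,34,4] → X
    (4,5)@(9, 11): e=[14,70,-28] → .
    (2,6)@(5, 13): e=[14,14,28] → X
    (3,6)@(7, 13): e=[10,50,-4] → .
    (2,7)@(5, 15): e=[6,30,20] → X
  covered (7 px):
    . . . . . .
    . . . . X .
    . . . . . .
    . . . X . .
    . . . X . .
    . . . X . .
    . . X . . .
    . . X . . .
    . X . . . .
    . . . . . .
    . . . . . .
    . . . . . .

Final: 7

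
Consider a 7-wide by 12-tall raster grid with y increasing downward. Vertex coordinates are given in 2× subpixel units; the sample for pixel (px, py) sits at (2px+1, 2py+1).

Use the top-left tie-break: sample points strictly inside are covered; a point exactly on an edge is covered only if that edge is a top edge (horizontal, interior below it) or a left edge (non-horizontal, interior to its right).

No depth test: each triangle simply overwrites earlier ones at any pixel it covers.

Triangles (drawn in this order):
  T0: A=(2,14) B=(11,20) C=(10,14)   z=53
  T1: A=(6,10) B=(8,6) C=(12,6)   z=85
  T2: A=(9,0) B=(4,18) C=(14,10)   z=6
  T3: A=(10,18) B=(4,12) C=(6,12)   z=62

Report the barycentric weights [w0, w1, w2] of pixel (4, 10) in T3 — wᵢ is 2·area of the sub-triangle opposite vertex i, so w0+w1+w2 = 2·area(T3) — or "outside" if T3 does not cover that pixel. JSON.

T0:
  2·area = 48  (B↔C swapped to make it positive)
  edge (2, 14)→(10, 14): d=(8,0) top-left  bias=+0
  edge (10, 14)→(11, 20): d=(1,6) right/bottom  bias=-1
  edge (11, 20)→(2, 14): d=(-9,-6) top-left  bias=+0
    (2,7)@(5, 15): e=[8,31,9] → #
    (3,7)@(7, 15): e=[8,19,21] → #
    (4,7)@(9, 15): e=[8,7,33] → #
    (5,7)@(11, 15): e=[8,-5,45] → ·
    (2,8)@(5, 17): e=[24,33,-9] → ·
    (3,8)@(7, 17): e=[24,21,3] → #
    (5,8)@(11, 17): e=[24,-3,27] → ·
    (3,9)@(7, 19): e=[40,23,-15] → ·
    (4,9)@(9, 19): e=[40,11,-3] → ·
  covered (5 px):
    · · · · · · ·
    · · · · · · ·
    · · · · · · ·
    · · · · · · ·
    · · · · · · ·
    · · · · · · ·
    · · · · · · ·
    · · # # # · ·
    · · · # # · ·
    · · · · · · ·
    · · · · · · ·
    · · · · · · ·
T1:
  2·area = 16
  edge (6, 10)→(8, 6): d=(2,-4) top-left  bias=+0
  edge (8, 6)→(12, 6): d=(4,0) top-left  bias=+0
  edge (12, 6)→(6, 10): d=(-6,4) right/bottom  bias=-1
    (4,3)@(9, 7): e=[6,4,6] → #
    (5,3)@(11, 7): e=[14,4,-2] → ·
    (3,4)@(7, 9): e=[2,12,2] → #
    (4,4)@(9, 9): e=[10,12,-6] → ·
    (3,5)@(7, 11): e=[6,20,-10] → ·
  covered (2 px):
    · · · · · · ·
    · · · · · · ·
    · · · · · · ·
    · · · · # · ·
    · · · # · · ·
    · · · · · · ·
    · · · · · · ·
    · · · · · · ·
    · · · · · · ·
    · · · · · · ·
    · · · · · · ·
    · · · · · · ·
T2:
  2·area = 140  (B↔C swapped to make it positive)
  edge (9, 0)→(14, 10): d=(5,10) right/bottom  bias=-1
  edge (14, 10)→(4, 18): d=(-10,8) right/bottom  bias=-1
  edge (4, 18)→(9, 0): d=(5,-18) top-left  bias=+0
    (4,0)@(9, 1): e=[5,130,5] → #
    (5,0)@(11, 1): e=[-15,114,41] → ·
    (4,1)@(9, 3): e=[15,110,15] → #
    (5,1)@(11, 3): e=[-5,94,51] → ·
    (4,2)@(9, 5): e=[25,90,25] → #
    (5,2)@(11, 5): e=[5,74,61] → #
    (6,2)@(13, 5): e=[-15,58,97] → ·
    (4,3)@(9, 7): e=[35,70,35] → #
    (6,3)@(13, 7): e=[-5,38,107] → ·
    (3,4)@(7, 9): e=[65,66,9] → #
    (6,4)@(13, 9): e=[5,18,117] → #
    (3,5)@(7, 11): e=[75,46,19] → #
  covered (18 px):
    · · · · # · ·
    · · · · # · ·
    · · · · # # ·
    · · · · # # ·
    · · · # # # #
    · · · # # # ·
    · · · # # · ·
    · · # # · · ·
    · · # · · · ·
    · · · · · · ·
    · · · · · · ·
    · · · · · · ·
T3:
  2·area = 12
  edge (10, 18)→(4, 12): d=(-6,-6) top-left  bias=+0
  edge (4, 12)→(6, 12): d=(2,0) top-left  bias=+0
  edge (6, 12)→(10, 18): d=(4,6) right/bottom  bias=-1
    (0,4)@(1, 9): e=[0,-6,18] → ·  [on edge]
    (1,5)@(3, 11): e=[0,-2,14] → ·  [on edge]
    (2,6)@(5, 13): e=[0,2,10] → #  [on edge]
    (3,6)@(7, 13): e=[12,2,-2] → ·
    (2,7)@(5, 15): e=[-12,6,18] → ·
    (3,7)@(7, 15): e=[0,6,6] → #  [on edge]
    (4,7)@(9, 15): e=[12,6,-6] → ·
    (3,8)@(7, 17): e=[-12,10,14] → ·
    (4,8)@(9, 17): e=[0,10,2] → #  [on edge]
    (5,8)@(11, 17): e=[12,10,-10] → ·
    (4,9)@(9, 19): e=[-12,14,10] → ·
    (5,9)@(11, 19): e=[0,14,-2] → ·  [on edge]
    (6,10)@(13, 21): e=[0,18,-6] → ·  [on edge]
  covered (3 px):
    · · · · · · ·
    · · · · · · ·
    · · · · · · ·
    · · · · · · ·
    · · · · · · ·
    · · · · · · ·
    · · # · · · ·
    · · · # · · ·
    · · · · # · ·
    · · · · · · ·
    · · · · · · ·
    · · · · · · ·

Result: "outside"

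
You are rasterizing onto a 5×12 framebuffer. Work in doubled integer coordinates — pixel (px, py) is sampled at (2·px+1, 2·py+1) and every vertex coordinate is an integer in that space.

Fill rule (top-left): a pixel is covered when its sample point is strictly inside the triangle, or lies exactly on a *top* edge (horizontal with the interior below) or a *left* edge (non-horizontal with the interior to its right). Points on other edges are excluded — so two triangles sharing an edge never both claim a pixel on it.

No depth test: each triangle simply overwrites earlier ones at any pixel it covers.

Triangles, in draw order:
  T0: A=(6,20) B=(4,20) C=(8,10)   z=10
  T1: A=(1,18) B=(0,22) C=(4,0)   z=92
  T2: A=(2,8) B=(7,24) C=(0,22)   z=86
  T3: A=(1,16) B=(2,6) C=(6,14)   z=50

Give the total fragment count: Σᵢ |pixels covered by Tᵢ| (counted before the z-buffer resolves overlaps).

T0:
  2·area = 20
  edge (6, 20)→(4, 20): d=(-2,0) right/bottom  bias=-1
  edge (4, 20)→(8, 10): d=(4,-10) top-left  bias=+0
  edge (8, 10)→(6, 20): d=(-2,10) right/bottom  bias=-1
    (4,2)@(9, 5): e=[30,-10,0] → .  [on edge]
    (3,6)@(7, 13): e=[14,2,4] → X
    (4,6)@(9, 13): e=[14,22,-16] → .
    (3,7)@(7, 15): e=[10,10,0] → .  [on edge]
    (2,9)@(5, 19): e=[2,6,12] → X
    (3,9)@(7, 19): e=[2,26,-8] → .
    (2,10)@(5, 21): e=[-2,14,8] → .
  covered (2 px):
    . . . . .
    . . . . .
    . . . . .
    . . . . .
    . . . . .
    . . . . .
    . . . X .
    . . . . .
    . . . . .
    . . X . .
    . . . . .
    . . . . .
T1:
  2·area = 6
  edge (1, 18)→(0, 22): d=(-1,4) right/bottom  bias=-1
  edge (0, 22)→(4, 0): d=(4,-22) top-left  bias=+0
  edge (4, 0)→(1, 18): d=(-3,18) right/bottom  bias=-1
    (0,8)@(1, 17): e=[1,2,3] → X
    (1,8)@(3, 17): e=[-7,46,-33] → .
    (0,9)@(1, 19): e=[-1,10,-3] → .
  covered (1 px):
    . . . . .
    . . . . .
    . . . . .
    . . . . .
    . . . . .
    . . . . .
    . . . . .
    . . . . .
    X . . . .
    . . . . .
    . . . . .
    . . . . .
T2:
  2·area = 102
  edge (2, 8)→(7, 24): d=(5,16) right/bottom  bias=-1
  edge (7, 24)→(0, 22): d=(-7,-2) top-left  bias=+0
  edge (0, 22)→(2, 8): d=(2,-14) top-left  bias=+0
    (1,0)@(3, 1): e=[-51,153,0] → .  [on edge]
    (1,6)@(3, 13): e=[9,69,24] → X
    (2,6)@(5, 13): e=[-23,73,52] → .
    (0,7)@(1, 15): e=[51,51,0] → X  [on edge]
    (2,7)@(5, 15): e=[-13,59,56] → .
    (0,8)@(1, 17): e=[61,37,4] → X
    (2,8)@(5, 17): e=[-3,45,60] → .
    (0,9)@(1, 19): e=[71,23,8] → X
    (2,9)@(5, 19): e=[7,31,64] → X
    (3,9)@(7, 19): e=[-25,35,92] → .
    (0,10)@(1, 21): e=[81,9,12] → X
    (3,10)@(7, 21): e=[-15,21,96] → .
  covered (12 px):
    . . . . .
    . . . . .
    . . . . .
    . . . . .
    . . . . .
    . . . . .
    . X . . .
    X X . . .
    X X . . .
    X X X . .
    X X X . .
    . . X . .
T3:
  2·area = 48
  edge (1, 16)→(2, 6): d=(1,-10) top-left  bias=+0
  edge (2, 6)→(6, 14): d=(4,8) right/bottom  bias=-1
  edge (6, 14)→(1, 16): d=(-5,2) right/bottom  bias=-1
    (1,4)@(3, 9): e=[13,4,31] → X
    (2,4)@(5, 9): e=[33,-12,27] → .
    (1,5)@(3, 11): e=[15,12,21] → X
    (2,5)@(5, 11): e=[35,-4,17] → .
    (1,6)@(3, 13): e=[17,20,11] → X
    (2,6)@(5, 13): e=[37,4,7] → X
    (3,6)@(7, 13): e=[57,-12,3] → .
    (1,7)@(3, 15): e=[19,28,1] → X
    (2,7)@(5, 15): e=[39,12,-3] → .
    (1,8)@(3, 17): e=[21,36,-9] → .
  covered (5 px):
    . . . . .
    . . . . .
    . . . . .
    . . . . .
    . X . . .
    . X . . .
    . X X . .
    . X . . .
    . . . . .
    . . . . .
    . . . . .
    . . . . .

Answer: 20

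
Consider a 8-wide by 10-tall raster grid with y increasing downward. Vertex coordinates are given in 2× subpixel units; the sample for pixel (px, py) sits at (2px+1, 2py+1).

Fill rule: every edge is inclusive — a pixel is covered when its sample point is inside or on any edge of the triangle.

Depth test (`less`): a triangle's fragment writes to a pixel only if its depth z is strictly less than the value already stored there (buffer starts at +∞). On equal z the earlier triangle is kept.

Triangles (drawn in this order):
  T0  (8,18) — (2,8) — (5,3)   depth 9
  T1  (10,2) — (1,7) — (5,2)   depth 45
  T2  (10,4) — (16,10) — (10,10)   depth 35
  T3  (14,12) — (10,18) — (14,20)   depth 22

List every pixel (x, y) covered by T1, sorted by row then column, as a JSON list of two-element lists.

T0:
  2·area = 60
  edge (8, 18)→(2, 8): d=(-6,-10) inclusive
  edge (2, 8)→(5, 3): d=(3,-5) inclusive
  edge (5, 3)→(8, 18): d=(3,15) inclusive
    (2,1)@(5, 3): e=[60,0,0] → █  [on edge]
    (3,1)@(7, 3): e=[80,10,-30] → ·
    (2,2)@(5, 5): e=[48,6,6] → █
    (3,2)@(7, 5): e=[68,16,-24] → ·
    (1,3)@(3, 7): e=[16,2,42] → █
    (3,3)@(7, 7): e=[56,22,-18] → ·
    (1,4)@(3, 9): e=[4,8,48] → █
    (3,4)@(7, 9): e=[44,28,-12] → ·
    (1,5)@(3, 11): e=[-8,14,54] → ·
    (2,5)@(5, 11): e=[12,24,24] → █
    (3,5)@(7, 11): e=[32,34,-6] → ·
    (2,6)@(5, 13): e=[0,30,30] → █  [on edge]
    (3,6)@(7, 13): e=[20,40,0] → █  [on edge]
  covered (10 px):
    · · · · · · · ·
    · · █ · · · · ·
    · · █ · · · · ·
    · █ █ · · · · ·
    · █ █ · · · · ·
    · · █ · · · · ·
    · · █ █ · · · ·
    · · · █ · · · ·
    · · · · · · · ·
    · · · · · · · ·
T1:
  2·area = 25
  edge (10, 2)→(1, 7): d=(-9,5) inclusive
  edge (1, 7)→(5, 2): d=(4,-5) inclusive
  edge (5, 2)→(10, 2): d=(5,0) inclusive
    (2,1)@(5, 3): e=[16,4,5] → █
    (3,1)@(7, 3): e=[6,14,5] → █
    (4,1)@(9, 3): e=[-4,24,5] → ·
    (1,2)@(3, 5): e=[8,2,15] → █
    (2,2)@(5, 5): e=[-2,12,15] → ·
    (3,2)@(7, 5): e=[-12,22,15] → ·
    (0,3)@(1, 7): e=[0,0,25] → █  [on edge]
    (1,3)@(3, 7): e=[-10,10,25] → ·
    (0,4)@(1, 9): e=[-18,8,35] → ·
  covered (4 px):
    · · · · · · · ·
    · · █ █ · · · ·
    · █ · · · · · ·
    █ · · · · · · ·
    · · · · · · · ·
    · · · · · · · ·
    · · · · · · · ·
    · · · · · · · ·
    · · · · · · · ·
    · · · · · · · ·
T2:
  2·area = 36
  edge (10, 4)→(16, 10): d=(6,6) inclusive
  edge (16, 10)→(10, 10): d=(-6,0) inclusive
  edge (10, 10)→(10, 4): d=(0,-6) inclusive
    (3,0)@(7, 1): e=[0,54,-18] → ·  [on edge]
    (4,1)@(9, 3): e=[0,42,-6] → ·  [on edge]
    (5,2)@(11, 5): e=[0,30,6] → █  [on edge]
    (6,2)@(13, 5): e=[-12,30,18] → ·
    (5,3)@(11, 7): e=[12,18,6] → █
    (6,3)@(13, 7): e=[0,18,18] → █  [on edge]
    (7,3)@(15, 7): e=[-12,18,30] → ·
    (5,4)@(11, 9): e=[24,6,6] → █
    (7,4)@(15, 9): e=[0,6,30] → █  [on edge]
    (5,5)@(11, 11): e=[36,-6,6] → ·
    (6,5)@(13, 11): e=[24,-6,18] → ·
    (7,5)@(15, 11): e=[12,-6,30] → ·
  covered (6 px):
    · · · · · · · ·
    · · · · · · · ·
    · · · · · █ · ·
    · · · · · █ █ ·
    · · · · · █ █ █
    · · · · · · · ·
    · · · · · · · ·
    · · · · · · · ·
    · · · · · · · ·
    · · · · · · · ·
T3:
  2·area = 32  (B↔C swapped to make it positive)
  edge (14, 12)→(14, 20): d=(0,8) inclusive
  edge (14, 20)→(10, 18): d=(-4,-2) inclusive
  edge (10, 18)→(14, 12): d=(4,-6) inclusive
    (6,7)@(13, 15): e=[8,18,6] → █
    (7,7)@(15, 15): e=[-8,22,18] → ·
    (5,8)@(11, 17): e=[24,6,2] → █
    (7,8)@(15, 17): e=[-8,14,26] → ·
    (5,9)@(11, 19): e=[24,-2,10] → ·
    (6,9)@(13, 19): e=[8,2,22] → █
    (7,9)@(15, 19): e=[-8,6,34] → ·
  covered (4 px):
    · · · · · · · ·
    · · · · · · · ·
    · · · · · · · ·
    · · · · · · · ·
    · · · · · · · ·
    · · · · · · · ·
    · · · · · · · ·
    · · · · · · █ ·
    · · · · · █ █ ·
    · · · · · · █ ·

Final: [[2,1],[3,1],[1,2],[0,3]]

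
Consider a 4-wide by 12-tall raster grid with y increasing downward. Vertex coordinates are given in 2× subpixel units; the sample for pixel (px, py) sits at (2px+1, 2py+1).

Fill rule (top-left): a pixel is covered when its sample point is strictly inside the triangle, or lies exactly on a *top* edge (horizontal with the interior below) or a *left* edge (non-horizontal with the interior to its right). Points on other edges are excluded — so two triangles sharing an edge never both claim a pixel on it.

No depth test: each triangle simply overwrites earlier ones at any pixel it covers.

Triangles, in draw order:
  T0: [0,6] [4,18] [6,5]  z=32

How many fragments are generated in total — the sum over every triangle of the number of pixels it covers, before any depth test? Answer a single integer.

T0:
  2·area = 76  (B↔C swapped to make it positive)
  edge (0, 6)→(6, 5): d=(6,-1) top-left  bias=+0
  edge (6, 5)→(4, 18): d=(-2,13) right/bottom  bias=-1
  edge (4, 18)→(0, 6): d=(-4,-12) top-left  bias=+0
    (0,3)@(1, 7): e=[7,61,8] → █
    (1,3)@(3, 7): e=[9,35,32] → █
    (2,3)@(5, 7): e=[11,9,56] → █
    (3,3)@(7, 7): e=[13,-17,80] → ·
    (0,4)@(1, 9): e=[19,57,0] → █  [on edge]
    (3,4)@(7, 9): e=[25,-21,72] → ·
    (0,5)@(1, 11): e=[31,53,-8] → ·
    (1,5)@(3, 11): e=[33,27,16] → █
    (3,5)@(7, 11): e=[37,-25,64] → ·
    (1,6)@(3, 13): e=[45,23,8] → █
    (2,6)@(5, 13): e=[47,-3,32] → ·
    (1,7)@(3, 15): e=[57,19,0] → █  [on edge]
    (2,10)@(5, 21): e=[95,-19,0] → ·  [on edge]
  covered (10 px):
    · · · ·
    · · · ·
    · · · ·
    █ █ █ ·
    █ █ █ ·
    · █ █ ·
    · █ · ·
    · █ · ·
    · · · ·
    · · · ·
    · · · ·
    · · · ·

Final: 10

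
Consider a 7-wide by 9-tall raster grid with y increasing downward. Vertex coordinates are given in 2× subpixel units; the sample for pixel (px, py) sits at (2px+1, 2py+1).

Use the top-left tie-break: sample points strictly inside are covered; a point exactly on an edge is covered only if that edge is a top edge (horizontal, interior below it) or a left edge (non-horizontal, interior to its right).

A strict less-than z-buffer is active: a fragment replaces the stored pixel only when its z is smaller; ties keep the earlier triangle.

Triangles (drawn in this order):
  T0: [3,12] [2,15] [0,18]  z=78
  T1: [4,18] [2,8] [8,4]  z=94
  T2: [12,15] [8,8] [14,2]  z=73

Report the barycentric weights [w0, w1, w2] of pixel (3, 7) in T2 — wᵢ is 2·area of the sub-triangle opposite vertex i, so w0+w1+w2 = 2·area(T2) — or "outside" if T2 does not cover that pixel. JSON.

T0:
  2·area = 3
  edge (3, 12)→(2, 15): d=(-1,3) right/bottom  bias=-1
  edge (2, 15)→(0, 18): d=(-2,3) right/bottom  bias=-1
  edge (0, 18)→(3, 12): d=(3,-6) top-left  bias=+0
  covered (0 px):
    · · · · · · ·
    · · · · · · ·
    · · · · · · ·
    · · · · · · ·
    · · · · · · ·
    · · · · · · ·
    · · · · · · ·
    · · · · · · ·
    · · · · · · ·
T1:
  2·area = 68
  edge (4, 18)→(2, 8): d=(-2,-10) top-left  bias=+0
  edge (2, 8)→(8, 4): d=(6,-4) top-left  bias=+0
  edge (8, 4)→(4, 18): d=(-4,14) right/bottom  bias=-1
    (0,1)@(1, 3): e=[0,-34,102] → ·  [on edge]
    (3,2)@(7, 5): e=[56,2,10] → █
    (4,2)@(9, 5): e=[76,10,-18] → ·
    (2,3)@(5, 7): e=[32,6,30] → █
    (4,3)@(9, 7): e=[72,22,-26] → ·
    (1,4)@(3, 9): e=[8,10,50] → █
    (3,4)@(7, 9): e=[48,26,-6] → ·
    (1,5)@(3, 11): e=[4,22,42] → █
    (3,5)@(7, 11): e=[44,38,-14] → ·
    (1,6)@(3, 13): e=[0,34,34] → █  [on edge]
    (3,6)@(7, 13): e=[40,50,-22] → ·
    (1,7)@(3, 15): e=[-4,46,26] → ·
  covered (9 px):
    · · · · · · ·
    · · · · · · ·
    · · · █ · · ·
    · · █ █ · · ·
    · █ █ · · · ·
    · █ █ · · · ·
    · █ █ · · · ·
    · · · · · · ·
    · · · · · · ·
T2:
  2·area = 66
  edge (12, 15)→(8, 8): d=(-4,-7) top-left  bias=+0
  edge (8, 8)→(14, 2): d=(6,-6) top-left  bias=+0
  edge (14, 2)→(12, 15): d=(-2,13) right/bottom  bias=-1
    (6,1)@(13, 3): e=[55,0,11] → █  [on edge]
    (5,2)@(11, 5): e=[33,0,33] → █  [on edge]
    (4,3)@(9, 7): e=[11,0,55] → █  [on edge]
    (3,4)@(7, 9): e=[-11,0,77] → ·  [on edge]
    (4,4)@(9, 9): e=[3,12,51] → █
    (6,4)@(13, 9): e=[31,36,-1] → ·
    (2,5)@(5, 11): e=[-33,0,99] → ·  [on edge]
    (4,5)@(9, 11): e=[-5,24,47] → ·
    (5,5)@(11, 11): e=[9,36,21] → █
    (6,5)@(13, 11): e=[23,48,-5] → ·
    (1,6)@(3, 13): e=[-55,0,121] → ·  [on edge]
    (5,6)@(11, 13): e=[1,48,17] → █
    (0,7)@(1, 15): e=[-77,0,143] → ·  [on edge]
  covered (10 px):
    · · · · · · ·
    · · · · · · █
    · · · · · █ █
    · · · · █ █ █
    · · · · █ █ ·
    · · · · · █ ·
    · · · · · █ ·
    · · · · · · ·
    · · · · · · ·

Result: "outside"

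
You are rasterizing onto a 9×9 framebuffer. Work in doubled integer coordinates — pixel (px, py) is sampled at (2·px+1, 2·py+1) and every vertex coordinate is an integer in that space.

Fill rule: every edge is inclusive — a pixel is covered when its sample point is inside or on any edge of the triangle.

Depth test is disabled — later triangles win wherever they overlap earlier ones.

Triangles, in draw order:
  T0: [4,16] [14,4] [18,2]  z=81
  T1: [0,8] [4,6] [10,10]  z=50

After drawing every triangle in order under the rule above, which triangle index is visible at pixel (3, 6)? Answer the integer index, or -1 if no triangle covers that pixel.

T0:
  2·area = 28
  edge (4, 16)→(14, 4): d=(10,-12) inclusive
  edge (14, 4)→(18, 2): d=(4,-2) inclusive
  edge (18, 2)→(4, 16): d=(-14,14) inclusive
    (8,1)@(17, 3): e=[26,2,0] → X  [on edge]
    (7,2)@(15, 5): e=[22,6,0] → X  [on edge]
    (8,2)@(17, 5): e=[46,10,-28] → .
    (6,3)@(13, 7): e=[18,10,0] → X  [on edge]
    (7,3)@(15, 7): e=[42,14,-28] → .
    (5,4)@(11, 9): e=[14,14,0] → X  [on edge]
    (6,4)@(13, 9): e=[38,18,-28] → .
    (4,5)@(9, 11): e=[10,18,0] → X  [on edge]
    (5,5)@(11, 11): e=[34,22,-28] → .
    (3,6)@(7, 13): e=[6,22,0] → X  [on edge]
    (4,6)@(9, 13): e=[30,26,-28] → .
    (2,7)@(5, 15): e=[2,26,0] → X  [on edge]
    (1,8)@(3, 17): e=[-2,30,0] → .  [on edge]
  covered (7 px):
    . . . . . . . . .
    . . . . . . . . X
    . . . . . . . X .
    . . . . . . X . .
    . . . . . X . . .
    . . . . X . . . .
    . . . X . . . . .
    . . X . . . . . .
    . . . . . . . . .
T1:
  2·area = 28
  edge (0, 8)→(4, 6): d=(4,-2) inclusive
  edge (4, 6)→(10, 10): d=(6,4) inclusive
  edge (10, 10)→(0, 8): d=(-10,-2) inclusive
    (1,3)@(3, 7): e=[2,10,16] → X
    (2,3)@(5, 7): e=[6,2,20] → X
    (3,3)@(7, 7): e=[10,-6,24] → .
    (1,4)@(3, 9): e=[10,22,-4] → .
    (2,4)@(5, 9): e=[14,14,0] → X  [on edge]
    (3,4)@(7, 9): e=[18,6,4] → X
    (4,4)@(9, 9): e=[22,-2,8] → .
    (2,5)@(5, 11): e=[22,26,-20] → .
    (3,5)@(7, 11): e=[26,18,-16] → .
    (7,5)@(15, 11): e=[42,-14,0] → .  [on edge]
  covered (4 px):
    . . . . . . . . .
    . . . . . . . . .
    . . . . . . . . .
    . X X . . . . . .
    . . X X . . . . .
    . . . . . . . . .
    . . . . . . . . .
    . . . . . . . . .
    . . . . . . . . .

Z-buffer (winner per pixel, '.' = empty):
  . . . . . . . . .
  . . . . . . . . 0
  . . . . . . . 0 .
  . 1 1 . . . 0 . .
  . . 1 1 . 0 . . .
  . . . . 0 . . . .
  . . . 0 . . . . .
  . . 0 . . . . . .
  . . . . . . . . .

Final: 0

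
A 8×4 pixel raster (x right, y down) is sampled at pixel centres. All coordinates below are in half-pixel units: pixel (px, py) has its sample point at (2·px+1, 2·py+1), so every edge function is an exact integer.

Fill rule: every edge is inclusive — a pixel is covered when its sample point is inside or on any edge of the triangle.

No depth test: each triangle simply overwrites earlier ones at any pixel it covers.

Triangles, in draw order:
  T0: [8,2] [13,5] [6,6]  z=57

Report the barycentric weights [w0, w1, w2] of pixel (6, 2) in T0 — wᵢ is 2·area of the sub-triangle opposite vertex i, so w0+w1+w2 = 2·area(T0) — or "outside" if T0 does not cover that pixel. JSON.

T0:
  2·area = 26
  edge (8, 2)→(13, 5): d=(5,3) inclusive
  edge (13, 5)→(6, 6): d=(-7,1) inclusive
  edge (6, 6)→(8, 2): d=(2,-4) inclusive
    (4,1)@(9, 3): e=[2,18,6] → X
    (5,1)@(11, 3): e=[-4,16,14] → .
    (3,2)@(7, 5): e=[18,6,2] → X
    (5,2)@(11, 5): e=[6,2,18] → X
    (6,2)@(13, 5): e=[0,0,26] → X  [on edge]
    (7,2)@(15, 5): e=[-6,-2,34] → .
    (3,3)@(7, 7): e=[28,-8,6] → .
    (4,3)@(9, 7): e=[22,-10,14] → .
    (5,3)@(11, 7): e=[16,-12,22] → .
    (6,3)@(13, 7): e=[10,-14,30] → .
  covered (5 px):
    . . . . . . . .
    . . . . X . . .
    . . . X X X X .
    . . . . . . . .

Answer: [0,26,0]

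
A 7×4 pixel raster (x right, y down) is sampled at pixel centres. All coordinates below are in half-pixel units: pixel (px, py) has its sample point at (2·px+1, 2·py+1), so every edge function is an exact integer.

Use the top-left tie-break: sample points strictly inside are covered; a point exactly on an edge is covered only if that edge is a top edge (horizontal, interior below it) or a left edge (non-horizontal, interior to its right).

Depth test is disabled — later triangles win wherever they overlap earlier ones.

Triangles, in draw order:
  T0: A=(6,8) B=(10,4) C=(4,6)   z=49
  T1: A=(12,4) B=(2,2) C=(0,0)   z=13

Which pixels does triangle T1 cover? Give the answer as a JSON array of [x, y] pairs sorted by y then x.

T0:
  2·area = 16  (B↔C swapped to make it positive)
  edge (6, 8)→(4, 6): d=(-2,-2) top-left  bias=+0
  edge (4, 6)→(10, 4): d=(6,-2) top-left  bias=+0
  edge (10, 4)→(6, 8): d=(-4,4) right/bottom  bias=-1
    (6,0)@(13, 1): e=[28,-12,0] → .  [on edge]
    (0,1)@(1, 3): e=[0,-24,40] → .  [on edge]
    (5,1)@(11, 3): e=[20,-4,0] → .  [on edge]
    (6,1)@(13, 3): e=[24,0,-8] → .  [on edge]
    (1,2)@(3, 5): e=[0,-8,24] → .  [on edge]
    (3,2)@(7, 5): e=[8,0,8] → X  [on edge]
    (4,2)@(9, 5): e=[12,4,0] → .  [on edge]
    (0,3)@(1, 7): e=[-8,0,24] → .  [on edge]
    (2,3)@(5, 7): e=[0,8,8] → X  [on edge]
    (3,3)@(7, 7): e=[4,12,0] → .  [on edge]
  covered (2 px):
    . . . . . . .
    . . . . . . .
    . . . X . . .
    . . X . . . .
T1:
  2·area = 16
  edge (12, 4)→(2, 2): d=(-10,-2) top-left  bias=+0
  edge (2, 2)→(0, 0): d=(-2,-2) top-left  bias=+0
  edge (0, 0)→(12, 4): d=(12,4) right/bottom  bias=-1
    (0,0)@(1, 1): e=[8,0,8] → X  [on edge]
    (1,0)@(3, 1): e=[12,4,0] → .  [on edge]
    (0,1)@(1, 3): e=[-12,-4,32] → .
    (1,1)@(3, 3): e=[-8,0,24] → .  [on edge]
    (3,1)@(7, 3): e=[0,8,8] → X  [on edge]
    (4,1)@(9, 3): e=[4,12,0] → .  [on edge]
    (2,2)@(5, 5): e=[-24,0,40] → .  [on edge]
    (3,2)@(7, 5): e=[-20,4,32] → .
    (3,3)@(7, 7): e=[-40,0,56] → .  [on edge]
  covered (2 px):
    X . . . . . .
    . . . X . . .
    . . . . . . .
    . . . . . . .

Answer: [[0,0],[3,1]]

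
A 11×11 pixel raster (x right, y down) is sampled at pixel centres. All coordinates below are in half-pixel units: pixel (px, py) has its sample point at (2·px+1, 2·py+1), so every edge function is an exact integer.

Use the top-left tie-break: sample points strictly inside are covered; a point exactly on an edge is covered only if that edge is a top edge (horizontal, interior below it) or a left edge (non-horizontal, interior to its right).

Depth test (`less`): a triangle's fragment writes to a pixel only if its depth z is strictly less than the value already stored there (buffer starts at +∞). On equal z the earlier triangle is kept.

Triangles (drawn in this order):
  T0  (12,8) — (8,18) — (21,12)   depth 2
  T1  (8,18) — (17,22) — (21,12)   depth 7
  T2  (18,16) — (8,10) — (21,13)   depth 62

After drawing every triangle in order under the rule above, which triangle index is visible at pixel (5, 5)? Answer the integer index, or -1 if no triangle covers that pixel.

T0:
  2·area = 106  (B↔C swapped to make it positive)
  edge (12, 8)→(21, 12): d=(9,4) right/bottom  bias=-1
  edge (21, 12)→(8, 18): d=(-13,6) right/bottom  bias=-1
  edge (8, 18)→(12, 8): d=(4,-10) top-left  bias=+0
    (6,4)@(13, 9): e=[5,87,14] → █
    (7,4)@(15, 9): e=[-3,75,34] → ·
    (5,5)@(11, 11): e=[31,73,2] → █
    (7,5)@(15, 11): e=[15,49,42] → █
    (8,5)@(17, 11): e=[7,37,62] → █
    (9,5)@(19, 11): e=[-1,25,82] → ·
    (5,6)@(11, 13): e=[49,47,10] → █
    (9,6)@(19, 13): e=[17,-1,90] → ·
    (5,7)@(11, 15): e=[67,21,18] → █
    (7,7)@(15, 15): e=[51,-3,58] → ·
    (8,7)@(17, 15): e=[43,-15,78] → ·
    (4,8)@(9, 17): e=[93,7,6] → █
  covered (12 px):
    · · · · · · · · · · ·
    · · · · · · · · · · ·
    · · · · · · · · · · ·
    · · · · · · · · · · ·
    · · · · · · █ · · · ·
    · · · · · █ █ █ █ · ·
    · · · · · █ █ █ █ · ·
    · · · · · █ █ · · · ·
    · · · · █ · · · · · ·
    · · · · · · · · · · ·
    · · · · · · · · · · ·
T1:
  2·area = 106  (B↔C swapped to make it positive)
  edge (8, 18)→(21, 12): d=(13,-6) top-left  bias=+0
  edge (21, 12)→(17, 22): d=(-4,10) right/bottom  bias=-1
  edge (17, 22)→(8, 18): d=(-9,-4) top-left  bias=+0
    (9,6)@(19, 13): e=[1,16,89] → █
    (10,6)@(21, 13): e=[13,-4,97] → ·
    (7,7)@(15, 15): e=[3,48,55] → █
    (8,7)@(17, 15): e=[15,28,63] → █
    (10,7)@(21, 15): e=[39,-12,79] → ·
    (5,8)@(11, 17): e=[5,80,21] → █
    (6,8)@(13, 17): e=[17,60,29] → █
    (9,8)@(19, 17): e=[53,0,53] → ·  [on edge]
    (5,9)@(11, 19): e=[31,72,3] → █
    (9,9)@(19, 19): e=[79,-8,35] → ·
    (5,10)@(11, 21): e=[57,64,-15] → ·
    (6,10)@(13, 21): e=[69,44,-7] → ·
  covered (14 px):
    · · · · · · · · · · ·
    · · · · · · · · · · ·
    · · · · · · · · · · ·
    · · · · · · · · · · ·
    · · · · · · · · · · ·
    · · · · · · · · · · ·
    · · · · · · · · · █ ·
    · · · · · · · █ █ █ ·
    · · · · · █ █ █ █ · ·
    · · · · · █ █ █ █ · ·
    · · · · · · · █ █ · ·
T2:
  2·area = 48
  edge (18, 16)→(8, 10): d=(-10,-6) top-left  bias=+0
  edge (8, 10)→(21, 13): d=(13,3) right/bottom  bias=-1
  edge (21, 13)→(18, 16): d=(-3,3) right/bottom  bias=-1
    (1,3)@(3, 7): e=[0,-24,72] → ·  [on edge]
    (5,5)@(11, 11): e=[8,4,36] → █
    (6,5)@(13, 11): e=[20,-2,30] → ·
    (5,6)@(11, 13): e=[-12,30,30] → ·
    (6,6)@(13, 13): e=[0,24,24] → █  [on edge]
    (7,6)@(15, 13): e=[12,18,18] → █
    (8,6)@(17, 13): e=[24,12,12] → █
    (9,6)@(19, 13): e=[36,6,6] → █
    (10,6)@(21, 13): e=[48,0,0] → ·  [on edge]
    (6,7)@(13, 15): e=[-20,50,18] → ·
    (7,7)@(15, 15): e=[-8,44,12] → ·
    (8,7)@(17, 15): e=[4,38,6] → █
    (9,7)@(19, 15): e=[16,32,0] → ·  [on edge]
    (8,8)@(17, 17): e=[-16,64,0] → ·  [on edge]
    (7,9)@(15, 19): e=[-48,96,0] → ·  [on edge]
    (6,10)@(13, 21): e=[-80,128,0] → ·  [on edge]
  covered (6 px):
    · · · · · · · · · · ·
    · · · · · · · · · · ·
    · · · · · · · · · · ·
    · · · · · · · · · · ·
    · · · · · · · · · · ·
    · · · · · █ · · · · ·
    · · · · · · █ █ █ █ ·
    · · · · · · · · █ · ·
    · · · · · · · · · · ·
    · · · · · · · · · · ·
    · · · · · · · · · · ·

Z-buffer (winner per pixel, '.' = empty):
  . . . . . . . . . . .
  . . . . . . . . . . .
  . . . . . . . . . . .
  . . . . . . . . . . .
  . . . . . . 0 . . . .
  . . . . . 0 0 0 0 . .
  . . . . . 0 0 0 0 1 .
  . . . . . 0 0 1 1 1 .
  . . . . 0 1 1 1 1 . .
  . . . . . 1 1 1 1 . .
  . . . . . . . 1 1 . .

Answer: 0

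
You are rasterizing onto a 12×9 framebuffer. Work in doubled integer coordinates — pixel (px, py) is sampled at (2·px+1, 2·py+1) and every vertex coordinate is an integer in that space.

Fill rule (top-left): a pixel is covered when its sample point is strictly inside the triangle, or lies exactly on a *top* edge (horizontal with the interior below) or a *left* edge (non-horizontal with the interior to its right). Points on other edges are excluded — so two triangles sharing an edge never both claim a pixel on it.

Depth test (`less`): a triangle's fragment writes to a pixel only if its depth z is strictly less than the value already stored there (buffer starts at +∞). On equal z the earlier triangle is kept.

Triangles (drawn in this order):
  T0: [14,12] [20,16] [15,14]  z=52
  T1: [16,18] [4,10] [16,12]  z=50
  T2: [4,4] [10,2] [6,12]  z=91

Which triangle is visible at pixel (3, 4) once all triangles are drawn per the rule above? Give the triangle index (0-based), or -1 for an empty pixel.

T0:
  2·area = 8
  edge (14, 12)→(20, 16): d=(6,4) right/bottom  bias=-1
  edge (20, 16)→(15, 14): d=(-5,-2) top-left  bias=+0
  edge (15, 14)→(14, 12): d=(-1,-2) top-left  bias=+0
    (7,6)@(15, 13): e=[2,5,1] → █
    (8,6)@(17, 13): e=[-6,9,5] → ·
    (7,7)@(15, 15): e=[14,-5,-1] → ·
  covered (1 px):
    · · · · · · · · · · · ·
    · · · · · · · · · · · ·
    · · · · · · · · · · · ·
    · · · · · · · · · · · ·
    · · · · · · · · · · · ·
    · · · · · · · · · · · ·
    · · · · · · · █ · · · ·
    · · · · · · · · · · · ·
    · · · · · · · · · · · ·
T1:
  2·area = 72
  edge (16, 18)→(4, 10): d=(-12,-8) top-left  bias=+0
  edge (4, 10)→(16, 12): d=(12,2) right/bottom  bias=-1
  edge (16, 12)→(16, 18): d=(0,6) right/bottom  bias=-1
    (3,5)@(7, 11): e=[12,6,54] → █
    (4,5)@(9, 11): e=[28,2,42] → █
    (5,5)@(11, 11): e=[44,-2,30] → ·
    (3,6)@(7, 13): e=[-12,30,54] → ·
    (4,6)@(9, 13): e=[4,26,42] → █
    (5,6)@(11, 13): e=[20,22,30] → █
    (6,6)@(13, 13): e=[36,18,18] → █
    (7,6)@(15, 13): e=[52,14,6] → █
    (8,6)@(17, 13): e=[68,10,-6] → ·
    (4,7)@(9, 15): e=[-20,50,42] → ·
    (5,7)@(11, 15): e=[-4,46,30] → ·
    (6,7)@(13, 15): e=[12,42,18] → █
  covered (9 px):
    · · · · · · · · · · · ·
    · · · · · · · · · · · ·
    · · · · · · · · · · · ·
    · · · · · · · · · · · ·
    · · · · · · · · · · · ·
    · · · █ █ · · · · · · ·
    · · · · █ █ █ █ · · · ·
    · · · · · · █ █ · · · ·
    · · · · · · · █ · · · ·
T2:
  2·area = 52
  edge (4, 4)→(10, 2): d=(6,-2) top-left  bias=+0
  edge (10, 2)→(6, 12): d=(-4,10) right/bottom  bias=-1
  edge (6, 12)→(4, 4): d=(-2,-8) top-left  bias=+0
    (6,0)@(13, 1): e=[0,-26,78] → ·  [on edge]
    (3,1)@(7, 3): e=[0,26,26] → █  [on edge]
    (4,1)@(9, 3): e=[4,6,42] → █
    (5,1)@(11, 3): e=[8,-14,58] → ·
    (0,2)@(1, 5): e=[0,78,-26] → ·  [on edge]
    (2,2)@(5, 5): e=[8,38,6] → █
    (4,2)@(9, 5): e=[16,-2,38] → ·
    (2,3)@(5, 7): e=[20,30,2] → █
    (4,3)@(9, 7): e=[28,-10,34] → ·
    (2,4)@(5, 9): e=[32,22,-2] → ·
    (3,4)@(7, 9): e=[36,2,14] → █
    (4,4)@(9, 9): e=[40,-18,30] → ·
  covered (7 px):
    · · · · · · · · · · · ·
    · · · █ █ · · · · · · ·
    · · █ █ · · · · · · · ·
    · · █ █ · · · · · · · ·
    · · · █ · · · · · · · ·
    · · · · · · · · · · · ·
    · · · · · · · · · · · ·
    · · · · · · · · · · · ·
    · · · · · · · · · · · ·

Z-buffer (winner per pixel, '.' = empty):
  . . . . . . . . . . . .
  . . . 2 2 . . . . . . .
  . . 2 2 . . . . . . . .
  . . 2 2 . . . . . . . .
  . . . 2 . . . . . . . .
  . . . 1 1 . . . . . . .
  . . . . 1 1 1 1 . . . .
  . . . . . . 1 1 . . . .
  . . . . . . . 1 . . . .

Answer: 2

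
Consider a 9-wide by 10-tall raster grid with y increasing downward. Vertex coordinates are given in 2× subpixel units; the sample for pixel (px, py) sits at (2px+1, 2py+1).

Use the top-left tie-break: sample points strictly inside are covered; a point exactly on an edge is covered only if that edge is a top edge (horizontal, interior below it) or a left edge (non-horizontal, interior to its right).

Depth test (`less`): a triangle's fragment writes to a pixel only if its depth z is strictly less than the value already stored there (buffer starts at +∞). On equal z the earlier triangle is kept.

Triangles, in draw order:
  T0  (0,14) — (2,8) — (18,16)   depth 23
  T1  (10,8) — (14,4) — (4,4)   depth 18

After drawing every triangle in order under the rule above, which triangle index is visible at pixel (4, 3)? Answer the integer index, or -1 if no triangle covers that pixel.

T0:
  2·area = 112
  edge (0, 14)→(2, 8): d=(2,-6) top-left  bias=+0
  edge (2, 8)→(18, 16): d=(16,8) right/bottom  bias=-1
  edge (18, 16)→(0, 14): d=(-18,-2) top-left  bias=+0
    (1,2)@(3, 5): e=[0,-56,168] → .  [on edge]
    (1,4)@(3, 9): e=[8,8,96] → X
    (2,4)@(5, 9): e=[20,-8,100] → .
    (0,5)@(1, 11): e=[0,56,56] → X  [on edge]
    (2,5)@(5, 11): e=[24,24,64] → X
    (3,5)@(7, 11): e=[36,8,68] → X
    (4,5)@(9, 11): e=[48,-8,72] → .
    (0,6)@(1, 13): e=[4,88,20] → X
    (4,6)@(9, 13): e=[52,24,36] → X
    (5,6)@(11, 13): e=[64,8,40] → X
    (6,6)@(13, 13): e=[76,-8,44] → .
    (0,7)@(1, 15): e=[8,120,-16] → .
    (4,7)@(9, 15): e=[56,56,0] → X  [on edge]
  covered (15 px):
    . . . . . . . . .
    . . . . . . . . .
    . . . . . . . . .
    . . . . . . . . .
    . X . . . . . . .
    X X X X . . . . .
    X X X X X X . . .
    . . . . X X X X .
    . . . . . . . . .
    . . . . . . . . .
T1:
  2·area = 40  (B↔C swapped to make it positive)
  edge (10, 8)→(4, 4): d=(-6,-4) top-left  bias=+0
  edge (4, 4)→(14, 4): d=(10,0) top-left  bias=+0
  edge (14, 4)→(10, 8): d=(-4,4) right/bottom  bias=-1
    (8,0)@(17, 1): e=[70,-30,0] → .  [on edge]
    (7,1)@(15, 3): e=[50,-10,0] → .  [on edge]
    (3,2)@(7, 5): e=[6,10,24] → X
    (4,2)@(9, 5): e=[14,10,16] → X
    (5,2)@(11, 5): e=[22,10,8] → X
    (6,2)@(13, 5): e=[30,10,0] → .  [on edge]
    (3,3)@(7, 7): e=[-6,30,16] → .
    (4,3)@(9, 7): e=[2,30,8] → X
    (5,3)@(11, 7): e=[10,30,0] → .  [on edge]
    (4,4)@(9, 9): e=[-10,50,0] → .  [on edge]
    (3,5)@(7, 11): e=[-30,70,0] → .  [on edge]
    (2,6)@(5, 13): e=[-50,90,0] → .  [on edge]
    (1,7)@(3, 15): e=[-70,110,0] → .  [on edge]
    (0,8)@(1, 17): e=[-90,130,0] → .  [on edge]
  covered (4 px):
    . . . . . . . . .
    . . . . . . . . .
    . . . X X X . . .
    . . . . X . . . .
    . . . . . . . . .
    . . . . . . . . .
    . . . . . . . . .
    . . . . . . . . .
    . . . . . . . . .
    . . . . . . . . .

Z-buffer (winner per pixel, '.' = empty):
  . . . . . . . . .
  . . . . . . . . .
  . . . 1 1 1 . . .
  . . . . 1 . . . .
  . 0 . . . . . . .
  0 0 0 0 . . . . .
  0 0 0 0 0 0 . . .
  . . . . 0 0 0 0 .
  . . . . . . . . .
  . . . . . . . . .

Final: 1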